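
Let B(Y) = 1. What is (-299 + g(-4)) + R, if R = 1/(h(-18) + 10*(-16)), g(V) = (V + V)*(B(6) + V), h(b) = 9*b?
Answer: -88551/322 ≈ -275.00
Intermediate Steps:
g(V) = 2*V*(1 + V) (g(V) = (V + V)*(1 + V) = (2*V)*(1 + V) = 2*V*(1 + V))
R = -1/322 (R = 1/(9*(-18) + 10*(-16)) = 1/(-162 - 160) = 1/(-322) = -1/322 ≈ -0.0031056)
(-299 + g(-4)) + R = (-299 + 2*(-4)*(1 - 4)) - 1/322 = (-299 + 2*(-4)*(-3)) - 1/322 = (-299 + 24) - 1/322 = -275 - 1/322 = -88551/322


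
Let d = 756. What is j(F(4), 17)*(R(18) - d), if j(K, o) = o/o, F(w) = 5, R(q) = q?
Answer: -738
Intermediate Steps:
j(K, o) = 1
j(F(4), 17)*(R(18) - d) = 1*(18 - 1*756) = 1*(18 - 756) = 1*(-738) = -738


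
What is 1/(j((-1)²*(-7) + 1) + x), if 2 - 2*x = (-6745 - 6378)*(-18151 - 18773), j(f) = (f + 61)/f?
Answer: -6/1453661005 ≈ -4.1275e-9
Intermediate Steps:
j(f) = (61 + f)/f
x = -242276825 (x = 1 - (-6745 - 6378)*(-18151 - 18773)/2 = 1 - (-13123)*(-36924)/2 = 1 - ½*484553652 = 1 - 242276826 = -242276825)
1/(j((-1)²*(-7) + 1) + x) = 1/((61 + ((-1)²*(-7) + 1))/((-1)²*(-7) + 1) - 242276825) = 1/((61 + (1*(-7) + 1))/(1*(-7) + 1) - 242276825) = 1/((61 + (-7 + 1))/(-7 + 1) - 242276825) = 1/((61 - 6)/(-6) - 242276825) = 1/(-⅙*55 - 242276825) = 1/(-55/6 - 242276825) = 1/(-1453661005/6) = -6/1453661005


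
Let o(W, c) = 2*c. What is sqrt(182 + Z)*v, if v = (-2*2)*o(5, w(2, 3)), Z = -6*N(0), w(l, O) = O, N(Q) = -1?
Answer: -48*sqrt(47) ≈ -329.07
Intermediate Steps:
Z = 6 (Z = -6*(-1) = 6)
v = -24 (v = (-2*2)*(2*3) = -4*6 = -24)
sqrt(182 + Z)*v = sqrt(182 + 6)*(-24) = sqrt(188)*(-24) = (2*sqrt(47))*(-24) = -48*sqrt(47)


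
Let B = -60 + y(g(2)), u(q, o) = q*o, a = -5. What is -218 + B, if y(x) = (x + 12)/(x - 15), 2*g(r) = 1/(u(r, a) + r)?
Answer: -67189/241 ≈ -278.79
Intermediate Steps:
u(q, o) = o*q
g(r) = -1/(8*r) (g(r) = 1/(2*(-5*r + r)) = 1/(2*((-4*r))) = (-1/(4*r))/2 = -1/(8*r))
y(x) = (12 + x)/(-15 + x)
B = -14651/241 (B = -60 + (12 - ⅛/2)/(-15 - ⅛/2) = -60 + (12 - ⅛*½)/(-15 - ⅛*½) = -60 + (12 - 1/16)/(-15 - 1/16) = -60 + (191/16)/(-241/16) = -60 - 16/241*191/16 = -60 - 191/241 = -14651/241 ≈ -60.793)
-218 + B = -218 - 14651/241 = -67189/241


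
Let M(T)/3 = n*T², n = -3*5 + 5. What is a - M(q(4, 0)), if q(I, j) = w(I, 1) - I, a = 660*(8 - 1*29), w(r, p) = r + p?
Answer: -13830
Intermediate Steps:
w(r, p) = p + r
a = -13860 (a = 660*(8 - 29) = 660*(-21) = -13860)
q(I, j) = 1 (q(I, j) = (1 + I) - I = 1)
n = -10 (n = -15 + 5 = -10)
M(T) = -30*T² (M(T) = 3*(-10*T²) = -30*T²)
a - M(q(4, 0)) = -13860 - (-30)*1² = -13860 - (-30) = -13860 - 1*(-30) = -13860 + 30 = -13830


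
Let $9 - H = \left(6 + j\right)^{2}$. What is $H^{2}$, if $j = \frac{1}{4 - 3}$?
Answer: $1600$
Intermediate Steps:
$j = 1$ ($j = 1^{-1} = 1$)
$H = -40$ ($H = 9 - \left(6 + 1\right)^{2} = 9 - 7^{2} = 9 - 49 = -40$)
$H^{2} = \left(-40\right)^{2} = 1600$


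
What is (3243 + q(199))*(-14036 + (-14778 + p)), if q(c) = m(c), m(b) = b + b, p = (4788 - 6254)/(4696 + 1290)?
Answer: -314003608435/2993 ≈ -1.0491e+8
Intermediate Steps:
p = -733/2993 (p = -1466/5986 = -1466*1/5986 = -733/2993 ≈ -0.24490)
m(b) = 2*b
q(c) = 2*c
(3243 + q(199))*(-14036 + (-14778 + p)) = (3243 + 2*199)*(-14036 + (-14778 - 733/2993)) = (3243 + 398)*(-14036 - 44231287/2993) = 3641*(-86241035/2993) = -314003608435/2993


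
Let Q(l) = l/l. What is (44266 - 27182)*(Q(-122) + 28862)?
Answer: 493095492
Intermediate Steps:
Q(l) = 1
(44266 - 27182)*(Q(-122) + 28862) = (44266 - 27182)*(1 + 28862) = 17084*28863 = 493095492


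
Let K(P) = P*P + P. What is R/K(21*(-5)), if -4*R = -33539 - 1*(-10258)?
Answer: 23281/43680 ≈ 0.53299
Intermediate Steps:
R = 23281/4 (R = -(-33539 - 1*(-10258))/4 = -(-33539 + 10258)/4 = -1/4*(-23281) = 23281/4 ≈ 5820.3)
K(P) = P + P**2 (K(P) = P**2 + P = P + P**2)
R/K(21*(-5)) = 23281/(4*(((21*(-5))*(1 + 21*(-5))))) = 23281/(4*((-105*(1 - 105)))) = 23281/(4*((-105*(-104)))) = (23281/4)/10920 = (23281/4)*(1/10920) = 23281/43680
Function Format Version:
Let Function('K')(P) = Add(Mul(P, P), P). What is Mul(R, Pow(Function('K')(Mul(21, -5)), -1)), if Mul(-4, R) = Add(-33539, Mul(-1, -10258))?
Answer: Rational(23281, 43680) ≈ 0.53299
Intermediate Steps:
R = Rational(23281, 4) (R = Mul(Rational(-1, 4), Add(-33539, Mul(-1, -10258))) = Mul(Rational(-1, 4), Add(-33539, 10258)) = Mul(Rational(-1, 4), -23281) = Rational(23281, 4) ≈ 5820.3)
Function('K')(P) = Add(P, Pow(P, 2)) (Function('K')(P) = Add(Pow(P, 2), P) = Add(P, Pow(P, 2)))
Mul(R, Pow(Function('K')(Mul(21, -5)), -1)) = Mul(Rational(23281, 4), Pow(Mul(Mul(21, -5), Add(1, Mul(21, -5))), -1)) = Mul(Rational(23281, 4), Pow(Mul(-105, Add(1, -105)), -1)) = Mul(Rational(23281, 4), Pow(Mul(-105, -104), -1)) = Mul(Rational(23281, 4), Pow(10920, -1)) = Mul(Rational(23281, 4), Rational(1, 10920)) = Rational(23281, 43680)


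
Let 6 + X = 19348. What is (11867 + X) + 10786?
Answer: 41995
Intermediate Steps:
X = 19342 (X = -6 + 19348 = 19342)
(11867 + X) + 10786 = (11867 + 19342) + 10786 = 31209 + 10786 = 41995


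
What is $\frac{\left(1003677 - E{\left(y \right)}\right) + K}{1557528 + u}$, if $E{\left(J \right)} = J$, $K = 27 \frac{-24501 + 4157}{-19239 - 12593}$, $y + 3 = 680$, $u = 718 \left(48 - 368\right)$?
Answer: $\frac{3991005661}{5283188872} \approx 0.75542$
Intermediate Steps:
$u = -229760$ ($u = 718 \left(-320\right) = -229760$)
$y = 677$ ($y = -3 + 680 = 677$)
$K = \frac{68661}{3979}$ ($K = 27 \left(- \frac{20344}{-31832}\right) = 27 \left(\left(-20344\right) \left(- \frac{1}{31832}\right)\right) = 27 \cdot \frac{2543}{3979} = \frac{68661}{3979} \approx 17.256$)
$\frac{\left(1003677 - E{\left(y \right)}\right) + K}{1557528 + u} = \frac{\left(1003677 - 677\right) + \frac{68661}{3979}}{1557528 - 229760} = \frac{\left(1003677 - 677\right) + \frac{68661}{3979}}{1327768} = \left(1003000 + \frac{68661}{3979}\right) \frac{1}{1327768} = \frac{3991005661}{3979} \cdot \frac{1}{1327768} = \frac{3991005661}{5283188872}$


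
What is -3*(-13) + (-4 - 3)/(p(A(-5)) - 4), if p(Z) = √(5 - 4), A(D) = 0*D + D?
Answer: 124/3 ≈ 41.333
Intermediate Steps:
A(D) = D (A(D) = 0 + D = D)
p(Z) = 1 (p(Z) = √1 = 1)
-3*(-13) + (-4 - 3)/(p(A(-5)) - 4) = -3*(-13) + (-4 - 3)/(1 - 4) = 39 - 7/(-3) = 39 - 7*(-⅓) = 39 + 7/3 = 124/3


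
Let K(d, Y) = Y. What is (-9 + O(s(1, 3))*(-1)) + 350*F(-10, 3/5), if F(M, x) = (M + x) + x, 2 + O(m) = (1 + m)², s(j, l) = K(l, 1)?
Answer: -3091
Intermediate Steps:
s(j, l) = 1
O(m) = -2 + (1 + m)²
F(M, x) = M + 2*x
(-9 + O(s(1, 3))*(-1)) + 350*F(-10, 3/5) = (-9 + (-2 + (1 + 1)²)*(-1)) + 350*(-10 + 2*(3/5)) = (-9 + (-2 + 2²)*(-1)) + 350*(-10 + 2*(3*(⅕))) = (-9 + (-2 + 4)*(-1)) + 350*(-10 + 2*(⅗)) = (-9 + 2*(-1)) + 350*(-10 + 6/5) = (-9 - 2) + 350*(-44/5) = -11 - 3080 = -3091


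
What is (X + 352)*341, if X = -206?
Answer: 49786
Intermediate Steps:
(X + 352)*341 = (-206 + 352)*341 = 146*341 = 49786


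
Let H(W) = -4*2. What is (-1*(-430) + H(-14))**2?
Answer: 178084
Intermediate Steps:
H(W) = -8
(-1*(-430) + H(-14))**2 = (-1*(-430) - 8)**2 = (430 - 8)**2 = 422**2 = 178084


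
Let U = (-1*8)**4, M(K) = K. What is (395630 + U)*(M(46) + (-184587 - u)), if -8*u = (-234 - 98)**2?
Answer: -68258410938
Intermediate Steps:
u = -13778 (u = -(-234 - 98)**2/8 = -1/8*(-332)**2 = -1/8*110224 = -13778)
U = 4096 (U = (-8)**4 = 4096)
(395630 + U)*(M(46) + (-184587 - u)) = (395630 + 4096)*(46 + (-184587 - 1*(-13778))) = 399726*(46 + (-184587 + 13778)) = 399726*(46 - 170809) = 399726*(-170763) = -68258410938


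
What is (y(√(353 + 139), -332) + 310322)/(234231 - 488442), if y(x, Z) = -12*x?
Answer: -310322/254211 + 8*√123/84737 ≈ -1.2197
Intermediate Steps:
(y(√(353 + 139), -332) + 310322)/(234231 - 488442) = (-12*√(353 + 139) + 310322)/(234231 - 488442) = (-24*√123 + 310322)/(-254211) = (-24*√123 + 310322)*(-1/254211) = (310322 - 24*√123)*(-1/254211) = -310322/254211 + 8*√123/84737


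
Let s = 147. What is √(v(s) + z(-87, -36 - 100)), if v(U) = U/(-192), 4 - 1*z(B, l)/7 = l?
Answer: 7*√1279/8 ≈ 31.293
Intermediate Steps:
z(B, l) = 28 - 7*l
v(U) = -U/192 (v(U) = U*(-1/192) = -U/192)
√(v(s) + z(-87, -36 - 100)) = √(-1/192*147 + (28 - 7*(-36 - 100))) = √(-49/64 + (28 - 7*(-136))) = √(-49/64 + (28 + 952)) = √(-49/64 + 980) = √(62671/64) = 7*√1279/8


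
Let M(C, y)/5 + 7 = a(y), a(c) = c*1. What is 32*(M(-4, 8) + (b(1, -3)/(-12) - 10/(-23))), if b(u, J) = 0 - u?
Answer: 12184/69 ≈ 176.58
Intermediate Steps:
b(u, J) = -u
a(c) = c
M(C, y) = -35 + 5*y
32*(M(-4, 8) + (b(1, -3)/(-12) - 10/(-23))) = 32*((-35 + 5*8) + (-1*1/(-12) - 10/(-23))) = 32*((-35 + 40) + (-1*(-1/12) - 10*(-1/23))) = 32*(5 + (1/12 + 10/23)) = 32*(5 + 143/276) = 32*(1523/276) = 12184/69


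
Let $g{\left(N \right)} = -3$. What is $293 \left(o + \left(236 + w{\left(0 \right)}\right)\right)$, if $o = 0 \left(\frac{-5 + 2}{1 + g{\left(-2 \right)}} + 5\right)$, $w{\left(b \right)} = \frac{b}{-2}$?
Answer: $69148$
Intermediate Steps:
$w{\left(b \right)} = - \frac{b}{2}$ ($w{\left(b \right)} = b \left(- \frac{1}{2}\right) = - \frac{b}{2}$)
$o = 0$ ($o = 0 \left(\frac{-5 + 2}{1 - 3} + 5\right) = 0 \left(- \frac{3}{-2} + 5\right) = 0 \left(\left(-3\right) \left(- \frac{1}{2}\right) + 5\right) = 0 \left(\frac{3}{2} + 5\right) = 0 \cdot \frac{13}{2} = 0$)
$293 \left(o + \left(236 + w{\left(0 \right)}\right)\right) = 293 \left(0 + \left(236 - 0\right)\right) = 293 \left(0 + \left(236 + 0\right)\right) = 293 \left(0 + 236\right) = 293 \cdot 236 = 69148$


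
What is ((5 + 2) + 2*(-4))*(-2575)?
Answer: 2575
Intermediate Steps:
((5 + 2) + 2*(-4))*(-2575) = (7 - 8)*(-2575) = -1*(-2575) = 2575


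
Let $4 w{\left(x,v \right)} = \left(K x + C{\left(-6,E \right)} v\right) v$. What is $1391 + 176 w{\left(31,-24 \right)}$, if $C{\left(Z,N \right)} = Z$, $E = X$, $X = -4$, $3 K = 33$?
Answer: $-510769$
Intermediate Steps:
$K = 11$ ($K = \frac{1}{3} \cdot 33 = 11$)
$E = -4$
$w{\left(x,v \right)} = \frac{v \left(- 6 v + 11 x\right)}{4}$ ($w{\left(x,v \right)} = \frac{\left(11 x - 6 v\right) v}{4} = \frac{\left(- 6 v + 11 x\right) v}{4} = \frac{v \left(- 6 v + 11 x\right)}{4}$)
$1391 + 176 w{\left(31,-24 \right)} = 1391 + 176 \cdot \frac{1}{4} \left(-24\right) \left(\left(-6\right) \left(-24\right) + 11 \cdot 31\right) = 1391 + 176 \cdot \frac{1}{4} \left(-24\right) \left(144 + 341\right) = 1391 + 176 \cdot \frac{1}{4} \left(-24\right) 485 = 1391 + 176 \left(-2910\right) = 1391 - 512160 = -510769$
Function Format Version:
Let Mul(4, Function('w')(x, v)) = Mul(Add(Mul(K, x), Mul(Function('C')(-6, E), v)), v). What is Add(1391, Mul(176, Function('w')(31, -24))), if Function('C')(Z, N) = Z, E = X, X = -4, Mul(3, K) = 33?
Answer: -510769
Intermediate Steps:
K = 11 (K = Mul(Rational(1, 3), 33) = 11)
E = -4
Function('w')(x, v) = Mul(Rational(1, 4), v, Add(Mul(-6, v), Mul(11, x))) (Function('w')(x, v) = Mul(Rational(1, 4), Mul(Add(Mul(11, x), Mul(-6, v)), v)) = Mul(Rational(1, 4), Mul(Add(Mul(-6, v), Mul(11, x)), v)) = Mul(Rational(1, 4), Mul(v, Add(Mul(-6, v), Mul(11, x)))) = Mul(Rational(1, 4), v, Add(Mul(-6, v), Mul(11, x))))
Add(1391, Mul(176, Function('w')(31, -24))) = Add(1391, Mul(176, Mul(Rational(1, 4), -24, Add(Mul(-6, -24), Mul(11, 31))))) = Add(1391, Mul(176, Mul(Rational(1, 4), -24, Add(144, 341)))) = Add(1391, Mul(176, Mul(Rational(1, 4), -24, 485))) = Add(1391, Mul(176, -2910)) = Add(1391, -512160) = -510769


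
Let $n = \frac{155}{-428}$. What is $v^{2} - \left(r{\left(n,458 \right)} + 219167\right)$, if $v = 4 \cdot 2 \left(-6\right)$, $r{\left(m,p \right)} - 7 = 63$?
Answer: $-216933$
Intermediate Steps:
$n = - \frac{155}{428}$ ($n = 155 \left(- \frac{1}{428}\right) = - \frac{155}{428} \approx -0.36215$)
$r{\left(m,p \right)} = 70$ ($r{\left(m,p \right)} = 7 + 63 = 70$)
$v = -48$ ($v = 8 \left(-6\right) = -48$)
$v^{2} - \left(r{\left(n,458 \right)} + 219167\right) = \left(-48\right)^{2} - \left(70 + 219167\right) = 2304 - 219237 = -216933$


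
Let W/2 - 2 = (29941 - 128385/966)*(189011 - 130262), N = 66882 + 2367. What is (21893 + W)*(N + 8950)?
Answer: 44095523728983540/161 ≈ 2.7389e+14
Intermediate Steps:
N = 69249
W = 563885063687/161 (W = 4 + 2*((29941 - 128385/966)*(189011 - 130262)) = 4 + 2*((29941 - 128385*1/966)*58749) = 4 + 2*((29941 - 42795/322)*58749) = 4 + 2*((9598207/322)*58749) = 4 + 2*(563885063043/322) = 4 + 563885063043/161 = 563885063687/161 ≈ 3.5024e+9)
(21893 + W)*(N + 8950) = (21893 + 563885063687/161)*(69249 + 8950) = (563888588460/161)*78199 = 44095523728983540/161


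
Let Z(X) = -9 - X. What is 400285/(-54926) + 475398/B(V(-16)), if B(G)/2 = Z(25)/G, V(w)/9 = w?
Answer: 940014774883/933742 ≈ 1.0067e+6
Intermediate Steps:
V(w) = 9*w
B(G) = -68/G (B(G) = 2*((-9 - 1*25)/G) = 2*((-9 - 25)/G) = 2*(-34/G) = -68/G)
400285/(-54926) + 475398/B(V(-16)) = 400285/(-54926) + 475398/((-68/(9*(-16)))) = 400285*(-1/54926) + 475398/((-68/(-144))) = -400285/54926 + 475398/((-68*(-1/144))) = -400285/54926 + 475398/(17/36) = -400285/54926 + 475398*(36/17) = -400285/54926 + 17114328/17 = 940014774883/933742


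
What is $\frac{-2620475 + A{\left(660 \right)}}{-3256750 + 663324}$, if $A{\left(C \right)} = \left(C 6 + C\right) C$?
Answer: $- \frac{38975}{235766} \approx -0.16531$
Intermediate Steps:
$A{\left(C \right)} = 7 C^{2}$ ($A{\left(C \right)} = \left(6 C + C\right) C = 7 C C = 7 C^{2}$)
$\frac{-2620475 + A{\left(660 \right)}}{-3256750 + 663324} = \frac{-2620475 + 7 \cdot 660^{2}}{-3256750 + 663324} = \frac{-2620475 + 7 \cdot 435600}{-2593426} = \left(-2620475 + 3049200\right) \left(- \frac{1}{2593426}\right) = 428725 \left(- \frac{1}{2593426}\right) = - \frac{38975}{235766}$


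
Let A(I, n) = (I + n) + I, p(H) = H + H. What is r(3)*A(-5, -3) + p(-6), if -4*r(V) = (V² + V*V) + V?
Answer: 225/4 ≈ 56.250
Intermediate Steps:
p(H) = 2*H
A(I, n) = n + 2*I
r(V) = -V²/2 - V/4 (r(V) = -((V² + V*V) + V)/4 = -((V² + V²) + V)/4 = -(2*V² + V)/4 = -(V + 2*V²)/4 = -V²/2 - V/4)
r(3)*A(-5, -3) + p(-6) = (-¼*3*(1 + 2*3))*(-3 + 2*(-5)) + 2*(-6) = (-¼*3*(1 + 6))*(-3 - 10) - 12 = -¼*3*7*(-13) - 12 = -21/4*(-13) - 12 = 273/4 - 12 = 225/4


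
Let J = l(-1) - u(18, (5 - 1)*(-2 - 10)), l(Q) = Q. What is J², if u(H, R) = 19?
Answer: 400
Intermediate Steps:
J = -20 (J = -1 - 1*19 = -1 - 19 = -20)
J² = (-20)² = 400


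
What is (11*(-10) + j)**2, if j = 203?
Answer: 8649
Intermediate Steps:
(11*(-10) + j)**2 = (11*(-10) + 203)**2 = (-110 + 203)**2 = 93**2 = 8649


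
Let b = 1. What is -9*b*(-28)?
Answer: 252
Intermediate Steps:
-9*b*(-28) = -9*1*(-28) = -9*(-28) = -1*(-252) = 252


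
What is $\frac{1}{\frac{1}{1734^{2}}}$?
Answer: $3006756$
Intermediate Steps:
$\frac{1}{\frac{1}{1734^{2}}} = \frac{1}{\frac{1}{3006756}} = 3006756$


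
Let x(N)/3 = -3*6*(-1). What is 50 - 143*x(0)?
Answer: -7672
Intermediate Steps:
x(N) = 54 (x(N) = 3*(-3*6*(-1)) = 3*(-18*(-1)) = 3*18 = 54)
50 - 143*x(0) = 50 - 143*54 = 50 - 7722 = -7672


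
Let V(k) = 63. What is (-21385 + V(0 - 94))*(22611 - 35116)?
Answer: 266631610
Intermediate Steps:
(-21385 + V(0 - 94))*(22611 - 35116) = (-21385 + 63)*(22611 - 35116) = -21322*(-12505) = 266631610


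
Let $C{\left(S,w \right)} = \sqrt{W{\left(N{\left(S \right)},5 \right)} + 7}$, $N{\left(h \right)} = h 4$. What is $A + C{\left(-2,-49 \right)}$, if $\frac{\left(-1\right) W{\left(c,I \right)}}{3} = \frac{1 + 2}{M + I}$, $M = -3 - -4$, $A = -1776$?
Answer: $-1776 + \frac{\sqrt{22}}{2} \approx -1773.7$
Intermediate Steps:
$N{\left(h \right)} = 4 h$
$M = 1$ ($M = -3 + 4 = 1$)
$W{\left(c,I \right)} = - \frac{9}{1 + I}$ ($W{\left(c,I \right)} = - 3 \frac{1 + 2}{1 + I} = - 3 \frac{3}{1 + I} = - \frac{9}{1 + I}$)
$C{\left(S,w \right)} = \frac{\sqrt{22}}{2}$ ($C{\left(S,w \right)} = \sqrt{- \frac{9}{1 + 5} + 7} = \sqrt{- \frac{9}{6} + 7} = \sqrt{\left(-9\right) \frac{1}{6} + 7} = \sqrt{- \frac{3}{2} + 7} = \sqrt{\frac{11}{2}} = \frac{\sqrt{22}}{2}$)
$A + C{\left(-2,-49 \right)} = -1776 + \frac{\sqrt{22}}{2}$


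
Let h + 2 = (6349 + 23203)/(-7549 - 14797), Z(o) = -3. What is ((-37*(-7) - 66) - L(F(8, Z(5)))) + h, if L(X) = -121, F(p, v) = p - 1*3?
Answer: 3471200/11173 ≈ 310.68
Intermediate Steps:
F(p, v) = -3 + p (F(p, v) = p - 3 = -3 + p)
h = -37122/11173 (h = -2 + (6349 + 23203)/(-7549 - 14797) = -2 + 29552/(-22346) = -2 + 29552*(-1/22346) = -2 - 14776/11173 = -37122/11173 ≈ -3.3225)
((-37*(-7) - 66) - L(F(8, Z(5)))) + h = ((-37*(-7) - 66) - 1*(-121)) - 37122/11173 = ((259 - 66) + 121) - 37122/11173 = (193 + 121) - 37122/11173 = 314 - 37122/11173 = 3471200/11173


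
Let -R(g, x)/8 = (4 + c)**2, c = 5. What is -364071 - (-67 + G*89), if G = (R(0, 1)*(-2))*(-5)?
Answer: 212716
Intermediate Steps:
R(g, x) = -648 (R(g, x) = -8*(4 + 5)**2 = -8*9**2 = -8*81 = -648)
G = -6480 (G = -648*(-2)*(-5) = 1296*(-5) = -6480)
-364071 - (-67 + G*89) = -364071 - (-67 - 6480*89) = -364071 - (-67 - 576720) = -364071 - 1*(-576787) = -364071 + 576787 = 212716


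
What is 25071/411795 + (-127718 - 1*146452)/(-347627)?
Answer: 40539063889/47717020155 ≈ 0.84957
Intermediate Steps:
25071/411795 + (-127718 - 1*146452)/(-347627) = 25071*(1/411795) + (-127718 - 146452)*(-1/347627) = 8357/137265 - 274170*(-1/347627) = 8357/137265 + 274170/347627 = 40539063889/47717020155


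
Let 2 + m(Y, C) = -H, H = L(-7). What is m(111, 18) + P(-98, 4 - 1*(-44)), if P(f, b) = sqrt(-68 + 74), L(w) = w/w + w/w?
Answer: -4 + sqrt(6) ≈ -1.5505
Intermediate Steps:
L(w) = 2 (L(w) = 1 + 1 = 2)
H = 2
m(Y, C) = -4 (m(Y, C) = -2 - 1*2 = -2 - 2 = -4)
P(f, b) = sqrt(6)
m(111, 18) + P(-98, 4 - 1*(-44)) = -4 + sqrt(6)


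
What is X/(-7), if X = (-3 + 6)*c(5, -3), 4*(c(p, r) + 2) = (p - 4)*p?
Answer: 9/28 ≈ 0.32143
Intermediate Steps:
c(p, r) = -2 + p*(-4 + p)/4 (c(p, r) = -2 + ((p - 4)*p)/4 = -2 + ((-4 + p)*p)/4 = -2 + (p*(-4 + p))/4 = -2 + p*(-4 + p)/4)
X = -9/4 (X = (-3 + 6)*(-2 - 1*5 + (¼)*5²) = 3*(-2 - 5 + (¼)*25) = 3*(-2 - 5 + 25/4) = 3*(-¾) = -9/4 ≈ -2.2500)
X/(-7) = -9/4/(-7) = -⅐*(-9/4) = 9/28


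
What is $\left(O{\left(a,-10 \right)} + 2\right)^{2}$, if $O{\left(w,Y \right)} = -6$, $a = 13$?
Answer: $16$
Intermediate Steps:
$\left(O{\left(a,-10 \right)} + 2\right)^{2} = \left(-6 + 2\right)^{2} = \left(-4\right)^{2} = 16$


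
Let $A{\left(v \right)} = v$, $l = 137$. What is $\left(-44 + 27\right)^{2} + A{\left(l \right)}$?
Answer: $426$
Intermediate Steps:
$\left(-44 + 27\right)^{2} + A{\left(l \right)} = \left(-44 + 27\right)^{2} + 137 = \left(-17\right)^{2} + 137 = 289 + 137 = 426$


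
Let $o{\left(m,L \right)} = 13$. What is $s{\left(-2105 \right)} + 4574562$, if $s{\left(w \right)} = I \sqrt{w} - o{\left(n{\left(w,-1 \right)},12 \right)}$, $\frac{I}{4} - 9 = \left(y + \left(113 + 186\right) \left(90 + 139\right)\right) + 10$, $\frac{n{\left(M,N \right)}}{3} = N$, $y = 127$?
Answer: $4574549 + 274468 i \sqrt{2105} \approx 4.5746 \cdot 10^{6} + 1.2593 \cdot 10^{7} i$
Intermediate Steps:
$n{\left(M,N \right)} = 3 N$
$I = 274468$ ($I = 36 + 4 \left(\left(127 + \left(113 + 186\right) \left(90 + 139\right)\right) + 10\right) = 36 + 4 \left(\left(127 + 299 \cdot 229\right) + 10\right) = 36 + 4 \left(\left(127 + 68471\right) + 10\right) = 36 + 4 \left(68598 + 10\right) = 36 + 4 \cdot 68608 = 36 + 274432 = 274468$)
$s{\left(w \right)} = -13 + 274468 \sqrt{w}$ ($s{\left(w \right)} = 274468 \sqrt{w} - 13 = -13 + 274468 \sqrt{w}$)
$s{\left(-2105 \right)} + 4574562 = \left(-13 + 274468 \sqrt{-2105}\right) + 4574562 = \left(-13 + 274468 i \sqrt{2105}\right) + 4574562 = 4574549 + 274468 i \sqrt{2105}$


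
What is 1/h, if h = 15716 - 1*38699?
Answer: -1/22983 ≈ -4.3510e-5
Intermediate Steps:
h = -22983 (h = 15716 - 38699 = -22983)
1/h = 1/(-22983) = -1/22983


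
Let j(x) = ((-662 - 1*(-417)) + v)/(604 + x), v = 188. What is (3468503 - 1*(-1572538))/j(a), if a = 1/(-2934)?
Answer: -2977801730845/55746 ≈ -5.3417e+7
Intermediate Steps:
a = -1/2934 ≈ -0.00034083
j(x) = -57/(604 + x) (j(x) = ((-662 - 1*(-417)) + 188)/(604 + x) = ((-662 + 417) + 188)/(604 + x) = (-245 + 188)/(604 + x) = -57/(604 + x))
(3468503 - 1*(-1572538))/j(a) = (3468503 - 1*(-1572538))/((-57/(604 - 1/2934))) = (3468503 + 1572538)/((-57/1772135/2934)) = 5041041/((-57*2934/1772135)) = 5041041/(-167238/1772135) = 5041041*(-1772135/167238) = -2977801730845/55746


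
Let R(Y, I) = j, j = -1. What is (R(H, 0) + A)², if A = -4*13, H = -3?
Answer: 2809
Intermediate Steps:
R(Y, I) = -1
A = -52
(R(H, 0) + A)² = (-1 - 52)² = (-53)² = 2809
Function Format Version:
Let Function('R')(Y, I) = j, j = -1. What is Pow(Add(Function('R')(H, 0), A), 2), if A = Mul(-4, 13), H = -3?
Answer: 2809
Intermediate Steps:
Function('R')(Y, I) = -1
A = -52
Pow(Add(Function('R')(H, 0), A), 2) = Pow(Add(-1, -52), 2) = Pow(-53, 2) = 2809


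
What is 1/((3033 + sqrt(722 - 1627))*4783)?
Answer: 3033/44003571302 - I*sqrt(905)/44003571302 ≈ 6.8926e-8 - 6.8365e-10*I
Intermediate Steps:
1/((3033 + sqrt(722 - 1627))*4783) = (1/4783)/(3033 + sqrt(-905)) = (1/4783)/(3033 + I*sqrt(905)) = 1/(4783*(3033 + I*sqrt(905)))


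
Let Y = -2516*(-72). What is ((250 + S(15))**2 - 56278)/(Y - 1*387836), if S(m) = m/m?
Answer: -6723/206684 ≈ -0.032528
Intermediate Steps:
Y = 181152
S(m) = 1
((250 + S(15))**2 - 56278)/(Y - 1*387836) = ((250 + 1)**2 - 56278)/(181152 - 1*387836) = (251**2 - 56278)/(181152 - 387836) = (63001 - 56278)/(-206684) = 6723*(-1/206684) = -6723/206684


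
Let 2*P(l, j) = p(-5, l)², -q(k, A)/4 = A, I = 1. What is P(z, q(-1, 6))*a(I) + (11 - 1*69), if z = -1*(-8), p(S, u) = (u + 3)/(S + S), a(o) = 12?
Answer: -2537/50 ≈ -50.740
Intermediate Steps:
q(k, A) = -4*A
p(S, u) = (3 + u)/(2*S) (p(S, u) = (3 + u)/((2*S)) = (3 + u)*(1/(2*S)) = (3 + u)/(2*S))
z = 8
P(l, j) = (-3/10 - l/10)²/2 (P(l, j) = ((½)*(3 + l)/(-5))²/2 = ((½)*(-⅕)*(3 + l))²/2 = (-3/10 - l/10)²/2)
P(z, q(-1, 6))*a(I) + (11 - 1*69) = ((3 + 8)²/200)*12 + (11 - 1*69) = ((1/200)*11²)*12 + (11 - 69) = ((1/200)*121)*12 - 58 = (121/200)*12 - 58 = 363/50 - 58 = -2537/50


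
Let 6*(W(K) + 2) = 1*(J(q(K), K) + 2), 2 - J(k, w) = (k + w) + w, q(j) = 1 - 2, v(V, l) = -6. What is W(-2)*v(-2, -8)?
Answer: 3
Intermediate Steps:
q(j) = -1
J(k, w) = 2 - k - 2*w (J(k, w) = 2 - ((k + w) + w) = 2 - (k + 2*w) = 2 + (-k - 2*w) = 2 - k - 2*w)
W(K) = -7/6 - K/3 (W(K) = -2 + (1*((2 - 1*(-1) - 2*K) + 2))/6 = -2 + (1*((2 + 1 - 2*K) + 2))/6 = -2 + (1*((3 - 2*K) + 2))/6 = -2 + (1*(5 - 2*K))/6 = -2 + (5 - 2*K)/6 = -2 + (5/6 - K/3) = -7/6 - K/3)
W(-2)*v(-2, -8) = (-7/6 - 1/3*(-2))*(-6) = (-7/6 + 2/3)*(-6) = -1/2*(-6) = 3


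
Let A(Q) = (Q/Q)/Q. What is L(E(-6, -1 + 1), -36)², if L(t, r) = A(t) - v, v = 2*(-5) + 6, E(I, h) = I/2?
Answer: 121/9 ≈ 13.444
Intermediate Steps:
A(Q) = 1/Q
E(I, h) = I/2 (E(I, h) = I*(½) = I/2)
v = -4 (v = -10 + 6 = -4)
L(t, r) = 4 + 1/t (L(t, r) = 1/t - 1*(-4) = 1/t + 4 = 4 + 1/t)
L(E(-6, -1 + 1), -36)² = (4 + 1/((½)*(-6)))² = (4 + 1/(-3))² = (4 - ⅓)² = (11/3)² = 121/9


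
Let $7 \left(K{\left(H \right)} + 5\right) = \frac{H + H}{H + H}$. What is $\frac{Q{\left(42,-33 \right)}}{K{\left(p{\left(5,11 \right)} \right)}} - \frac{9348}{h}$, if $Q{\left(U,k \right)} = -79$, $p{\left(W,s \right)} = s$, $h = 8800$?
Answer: $\frac{568571}{37400} \approx 15.202$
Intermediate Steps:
$K{\left(H \right)} = - \frac{34}{7}$ ($K{\left(H \right)} = -5 + \frac{\left(H + H\right) \frac{1}{H + H}}{7} = -5 + \frac{2 H \frac{1}{2 H}}{7} = -5 + \frac{1}{7} \cdot 1 = -5 + \frac{1}{7} = - \frac{34}{7}$)
$\frac{Q{\left(42,-33 \right)}}{K{\left(p{\left(5,11 \right)} \right)}} - \frac{9348}{h} = - \frac{79}{- \frac{34}{7}} - \frac{9348}{8800} = \left(-79\right) \left(- \frac{7}{34}\right) - \frac{2337}{2200} = \frac{553}{34} - \frac{2337}{2200} = \frac{568571}{37400}$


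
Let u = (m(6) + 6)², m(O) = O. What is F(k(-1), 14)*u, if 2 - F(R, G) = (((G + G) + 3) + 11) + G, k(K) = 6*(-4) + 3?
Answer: -7776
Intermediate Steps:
k(K) = -21 (k(K) = -24 + 3 = -21)
u = 144 (u = (6 + 6)² = 12² = 144)
F(R, G) = -12 - 3*G (F(R, G) = 2 - ((((G + G) + 3) + 11) + G) = 2 - (((2*G + 3) + 11) + G) = 2 - (((3 + 2*G) + 11) + G) = 2 - ((14 + 2*G) + G) = 2 - (14 + 3*G) = 2 + (-14 - 3*G) = -12 - 3*G)
F(k(-1), 14)*u = (-12 - 3*14)*144 = (-12 - 42)*144 = -54*144 = -7776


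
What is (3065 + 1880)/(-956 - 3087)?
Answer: -4945/4043 ≈ -1.2231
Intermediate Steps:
(3065 + 1880)/(-956 - 3087) = 4945/(-4043) = 4945*(-1/4043) = -4945/4043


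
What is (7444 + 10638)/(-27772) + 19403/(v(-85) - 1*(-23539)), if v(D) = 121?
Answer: 27759999/164271380 ≈ 0.16899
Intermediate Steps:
(7444 + 10638)/(-27772) + 19403/(v(-85) - 1*(-23539)) = (7444 + 10638)/(-27772) + 19403/(121 - 1*(-23539)) = 18082*(-1/27772) + 19403/(121 + 23539) = -9041/13886 + 19403/23660 = 27759999/164271380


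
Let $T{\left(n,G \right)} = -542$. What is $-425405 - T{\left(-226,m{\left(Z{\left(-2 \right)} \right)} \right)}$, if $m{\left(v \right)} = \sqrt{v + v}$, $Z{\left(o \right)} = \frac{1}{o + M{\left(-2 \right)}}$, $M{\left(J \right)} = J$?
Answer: $-424863$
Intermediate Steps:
$Z{\left(o \right)} = \frac{1}{-2 + o}$ ($Z{\left(o \right)} = \frac{1}{o - 2} = \frac{1}{-2 + o}$)
$m{\left(v \right)} = \sqrt{2} \sqrt{v}$ ($m{\left(v \right)} = \sqrt{2 v} = \sqrt{2} \sqrt{v}$)
$-425405 - T{\left(-226,m{\left(Z{\left(-2 \right)} \right)} \right)} = -425405 - -542 = -425405 + 542 = -424863$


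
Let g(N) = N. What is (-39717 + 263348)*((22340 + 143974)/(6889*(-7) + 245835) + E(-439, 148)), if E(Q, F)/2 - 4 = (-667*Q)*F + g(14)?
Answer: 1915126975556131891/98806 ≈ 1.9383e+13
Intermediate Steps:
E(Q, F) = 36 - 1334*F*Q (E(Q, F) = 8 + 2*((-667*Q)*F + 14) = 8 + 2*(-667*F*Q + 14) = 8 + 2*(14 - 667*F*Q) = 8 + (28 - 1334*F*Q) = 36 - 1334*F*Q)
(-39717 + 263348)*((22340 + 143974)/(6889*(-7) + 245835) + E(-439, 148)) = (-39717 + 263348)*((22340 + 143974)/(6889*(-7) + 245835) + (36 - 1334*148*(-439))) = 223631*(166314/(-48223 + 245835) + (36 + 86672648)) = 223631*(166314/197612 + 86672684) = 223631*(166314*(1/197612) + 86672684) = 223631*(83157/98806 + 86672684) = 223631*(8563781298461/98806) = 1915126975556131891/98806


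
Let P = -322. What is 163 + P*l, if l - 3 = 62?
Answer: -20767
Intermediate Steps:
l = 65 (l = 3 + 62 = 65)
163 + P*l = 163 - 322*65 = 163 - 20930 = -20767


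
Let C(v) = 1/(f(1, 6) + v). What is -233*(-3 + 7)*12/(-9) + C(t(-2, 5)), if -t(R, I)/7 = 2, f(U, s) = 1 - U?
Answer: 52189/42 ≈ 1242.6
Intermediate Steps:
t(R, I) = -14 (t(R, I) = -7*2 = -14)
C(v) = 1/v (C(v) = 1/((1 - 1*1) + v) = 1/((1 - 1) + v) = 1/(0 + v) = 1/v)
-233*(-3 + 7)*12/(-9) + C(t(-2, 5)) = -233*(-3 + 7)*12/(-9) + 1/(-14) = -932*12*(-⅑) - 1/14 = -932*(-4)/3 - 1/14 = -233*(-16/3) - 1/14 = 3728/3 - 1/14 = 52189/42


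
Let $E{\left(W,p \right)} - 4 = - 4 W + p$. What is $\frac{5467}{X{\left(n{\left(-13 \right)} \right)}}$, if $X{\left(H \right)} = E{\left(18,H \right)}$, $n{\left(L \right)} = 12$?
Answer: $- \frac{781}{8} \approx -97.625$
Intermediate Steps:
$E{\left(W,p \right)} = 4 + p - 4 W$ ($E{\left(W,p \right)} = 4 - \left(- p + 4 W\right) = 4 + p - 4 W$)
$X{\left(H \right)} = -68 + H$ ($X{\left(H \right)} = 4 + H - 72 = -68 + H$)
$\frac{5467}{X{\left(n{\left(-13 \right)} \right)}} = \frac{5467}{-68 + 12} = \frac{5467}{-56} = 5467 \left(- \frac{1}{56}\right) = - \frac{781}{8}$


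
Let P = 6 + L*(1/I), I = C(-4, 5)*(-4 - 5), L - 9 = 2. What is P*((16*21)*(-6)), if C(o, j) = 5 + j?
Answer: -59248/5 ≈ -11850.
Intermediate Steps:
L = 11 (L = 9 + 2 = 11)
I = -90 (I = (5 + 5)*(-4 - 5) = 10*(-9) = -90)
P = 529/90 (P = 6 + 11*(1/(-90)) = 6 + 11*(1*(-1/90)) = 6 + 11*(-1/90) = 6 - 11/90 = 529/90 ≈ 5.8778)
P*((16*21)*(-6)) = 529*((16*21)*(-6))/90 = 529*(336*(-6))/90 = (529/90)*(-2016) = -59248/5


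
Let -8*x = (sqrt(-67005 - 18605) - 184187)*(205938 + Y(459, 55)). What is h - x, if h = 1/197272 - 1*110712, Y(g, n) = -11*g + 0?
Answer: -114054125868475/24659 + 200889*I*sqrt(85610)/8 ≈ -4.6253e+9 + 7.3473e+6*I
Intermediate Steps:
Y(g, n) = -11*g
h = -21840377663/197272 (h = 1/197272 - 110712 = -21840377663/197272 ≈ -1.1071e+5)
x = 37001142243/8 - 200889*I*sqrt(85610)/8 (x = -(sqrt(-67005 - 18605) - 184187)*(205938 - 11*459)/8 = -(sqrt(-85610) - 184187)*(205938 - 5049)/8 = -(I*sqrt(85610) - 184187)*200889/8 = -(-184187 + I*sqrt(85610))*200889/8 = -(-37001142243 + 200889*I*sqrt(85610))/8 = 37001142243/8 - 200889*I*sqrt(85610)/8 ≈ 4.6251e+9 - 7.3473e+6*I)
h - x = -21840377663/197272 - (37001142243/8 - 200889*I*sqrt(85610)/8) = -21840377663/197272 + (-37001142243/8 + 200889*I*sqrt(85610)/8) = -114054125868475/24659 + 200889*I*sqrt(85610)/8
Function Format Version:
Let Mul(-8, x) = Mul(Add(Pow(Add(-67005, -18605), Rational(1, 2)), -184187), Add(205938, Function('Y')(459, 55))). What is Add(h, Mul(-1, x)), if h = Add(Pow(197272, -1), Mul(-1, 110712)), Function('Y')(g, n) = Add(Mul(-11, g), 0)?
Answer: Add(Rational(-114054125868475, 24659), Mul(Rational(200889, 8), I, Pow(85610, Rational(1, 2)))) ≈ Add(-4.6253e+9, Mul(7.3473e+6, I))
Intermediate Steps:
Function('Y')(g, n) = Mul(-11, g)
h = Rational(-21840377663, 197272) (h = Add(Rational(1, 197272), -110712) = Rational(-21840377663, 197272) ≈ -1.1071e+5)
x = Add(Rational(37001142243, 8), Mul(Rational(-200889, 8), I, Pow(85610, Rational(1, 2)))) (x = Mul(Rational(-1, 8), Mul(Add(Pow(Add(-67005, -18605), Rational(1, 2)), -184187), Add(205938, Mul(-11, 459)))) = Mul(Rational(-1, 8), Mul(Add(Pow(-85610, Rational(1, 2)), -184187), Add(205938, -5049))) = Mul(Rational(-1, 8), Mul(Add(Mul(I, Pow(85610, Rational(1, 2))), -184187), 200889)) = Mul(Rational(-1, 8), Mul(Add(-184187, Mul(I, Pow(85610, Rational(1, 2)))), 200889)) = Mul(Rational(-1, 8), Add(-37001142243, Mul(200889, I, Pow(85610, Rational(1, 2))))) = Add(Rational(37001142243, 8), Mul(Rational(-200889, 8), I, Pow(85610, Rational(1, 2)))) ≈ Add(4.6251e+9, Mul(-7.3473e+6, I)))
Add(h, Mul(-1, x)) = Add(Rational(-21840377663, 197272), Mul(-1, Add(Rational(37001142243, 8), Mul(Rational(-200889, 8), I, Pow(85610, Rational(1, 2)))))) = Add(Rational(-21840377663, 197272), Add(Rational(-37001142243, 8), Mul(Rational(200889, 8), I, Pow(85610, Rational(1, 2))))) = Add(Rational(-114054125868475, 24659), Mul(Rational(200889, 8), I, Pow(85610, Rational(1, 2))))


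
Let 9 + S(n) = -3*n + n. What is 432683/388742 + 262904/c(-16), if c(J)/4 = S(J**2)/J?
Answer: 409032734915/202534582 ≈ 2019.6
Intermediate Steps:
S(n) = -9 - 2*n (S(n) = -9 + (-3*n + n) = -9 - 2*n)
c(J) = 4*(-9 - 2*J**2)/J (c(J) = 4*((-9 - 2*J**2)/J) = 4*(-9 - 2*J**2)/J)
432683/388742 + 262904/c(-16) = 432683/388742 + 262904/(-36/(-16) - 8*(-16)) = 432683*(1/388742) + 262904/(-36*(-1/16) + 128) = 432683/388742 + 262904/(9/4 + 128) = 432683/388742 + 262904/(521/4) = 432683/388742 + 262904*(4/521) = 432683/388742 + 1051616/521 = 409032734915/202534582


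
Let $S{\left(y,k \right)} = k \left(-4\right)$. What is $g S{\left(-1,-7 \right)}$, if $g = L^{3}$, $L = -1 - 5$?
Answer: $-6048$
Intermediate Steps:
$S{\left(y,k \right)} = - 4 k$
$L = -6$ ($L = -1 - 5 = -6$)
$g = -216$ ($g = \left(-6\right)^{3} = -216$)
$g S{\left(-1,-7 \right)} = - 216 \left(\left(-4\right) \left(-7\right)\right) = \left(-216\right) 28 = -6048$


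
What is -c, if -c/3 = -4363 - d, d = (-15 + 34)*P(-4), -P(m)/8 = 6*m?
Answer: -24033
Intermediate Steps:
P(m) = -48*m
d = 3648 (d = (-15 + 34)*(-48*(-4)) = 19*192 = 3648)
c = 24033 (c = -3*(-4363 - 1*3648) = -3*(-4363 - 3648) = -3*(-8011) = 24033)
-c = -1*24033 = -24033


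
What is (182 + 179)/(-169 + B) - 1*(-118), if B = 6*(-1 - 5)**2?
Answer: 5907/47 ≈ 125.68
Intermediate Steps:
B = 216 (B = 6*(-6)**2 = 6*36 = 216)
(182 + 179)/(-169 + B) - 1*(-118) = (182 + 179)/(-169 + 216) - 1*(-118) = 361/47 + 118 = 5907/47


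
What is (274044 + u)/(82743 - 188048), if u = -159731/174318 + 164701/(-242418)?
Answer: -193007247421303/74165997206697 ≈ -2.6024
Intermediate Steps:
u = -5619334873/3521485077 (u = -159731*1/174318 + 164701*(-1/242418) = -159731/174318 - 164701/242418 = -5619334873/3521485077 ≈ -1.5957)
(274044 + u)/(82743 - 188048) = (274044 - 5619334873/3521485077)/(82743 - 188048) = (965036237106515/3521485077)/(-105305) = (965036237106515/3521485077)*(-1/105305) = -193007247421303/74165997206697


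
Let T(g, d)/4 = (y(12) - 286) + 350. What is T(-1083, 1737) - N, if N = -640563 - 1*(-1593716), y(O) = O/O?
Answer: -952893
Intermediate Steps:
y(O) = 1
N = 953153 (N = -640563 + 1593716 = 953153)
T(g, d) = 260 (T(g, d) = 4*((1 - 286) + 350) = 4*(-285 + 350) = 4*65 = 260)
T(-1083, 1737) - N = 260 - 1*953153 = 260 - 953153 = -952893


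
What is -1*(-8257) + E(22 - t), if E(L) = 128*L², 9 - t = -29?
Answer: 41025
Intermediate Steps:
t = 38 (t = 9 - 1*(-29) = 9 + 29 = 38)
-1*(-8257) + E(22 - t) = -1*(-8257) + 128*(22 - 1*38)² = 8257 + 128*(22 - 38)² = 8257 + 128*(-16)² = 8257 + 128*256 = 8257 + 32768 = 41025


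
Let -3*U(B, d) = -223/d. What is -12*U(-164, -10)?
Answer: 446/5 ≈ 89.200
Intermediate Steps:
U(B, d) = 223/(3*d) (U(B, d) = -(-223)/(3*d) = 223/(3*d))
-12*U(-164, -10) = -892/(-10) = -892*(-1)/10 = -12*(-223/30) = 446/5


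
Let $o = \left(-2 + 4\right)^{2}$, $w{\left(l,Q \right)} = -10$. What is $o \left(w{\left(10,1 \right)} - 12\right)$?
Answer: $-88$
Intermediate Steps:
$o = 4$ ($o = 2^{2} = 4$)
$o \left(w{\left(10,1 \right)} - 12\right) = 4 \left(-10 - 12\right) = 4 \left(-22\right) = -88$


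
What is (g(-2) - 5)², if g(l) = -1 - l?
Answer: 16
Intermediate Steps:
(g(-2) - 5)² = ((-1 - 1*(-2)) - 5)² = ((-1 + 2) - 5)² = (1 - 5)² = (-4)² = 16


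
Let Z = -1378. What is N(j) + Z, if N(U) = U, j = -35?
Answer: -1413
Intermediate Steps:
N(j) + Z = -35 - 1378 = -1413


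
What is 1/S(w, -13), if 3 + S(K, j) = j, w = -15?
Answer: -1/16 ≈ -0.062500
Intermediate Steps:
S(K, j) = -3 + j
1/S(w, -13) = 1/(-3 - 13) = 1/(-16) = -1/16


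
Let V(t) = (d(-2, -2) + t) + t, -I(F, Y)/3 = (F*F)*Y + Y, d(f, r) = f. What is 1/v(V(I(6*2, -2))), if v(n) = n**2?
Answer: 1/3020644 ≈ 3.3106e-7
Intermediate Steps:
I(F, Y) = -3*Y - 3*Y*F**2 (I(F, Y) = -3*((F*F)*Y + Y) = -3*(F**2*Y + Y) = -3*(Y*F**2 + Y) = -3*(Y + Y*F**2) = -3*Y - 3*Y*F**2)
V(t) = -2 + 2*t (V(t) = (-2 + t) + t = -2 + 2*t)
1/v(V(I(6*2, -2))) = 1/((-2 + 2*(-3*(-2)*(1 + (6*2)**2)))**2) = 1/((-2 + 2*(-3*(-2)*(1 + 12**2)))**2) = 1/((-2 + 2*(-3*(-2)*(1 + 144)))**2) = 1/((-2 + 2*(-3*(-2)*145))**2) = 1/((-2 + 2*870)**2) = 1/((-2 + 1740)**2) = 1/(1738**2) = 1/3020644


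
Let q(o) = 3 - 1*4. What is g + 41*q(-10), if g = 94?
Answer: 53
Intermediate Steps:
q(o) = -1 (q(o) = 3 - 4 = -1)
g + 41*q(-10) = 94 + 41*(-1) = 94 - 41 = 53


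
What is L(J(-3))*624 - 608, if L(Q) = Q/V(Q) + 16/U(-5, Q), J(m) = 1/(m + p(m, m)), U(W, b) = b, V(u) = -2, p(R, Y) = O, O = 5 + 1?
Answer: 29240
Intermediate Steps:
O = 6
p(R, Y) = 6
J(m) = 1/(6 + m) (J(m) = 1/(m + 6) = 1/(6 + m))
L(Q) = 16/Q - Q/2 (L(Q) = Q/(-2) + 16/Q = Q*(-1/2) + 16/Q = -Q/2 + 16/Q = 16/Q - Q/2)
L(J(-3))*624 - 608 = (16/(1/(6 - 3)) - 1/(2*(6 - 3)))*624 - 608 = (16/(1/3) - 1/2/3)*624 - 608 = (16/(1/3) - 1/2*1/3)*624 - 608 = (16*3 - 1/6)*624 - 608 = (48 - 1/6)*624 - 608 = (287/6)*624 - 608 = 29848 - 608 = 29240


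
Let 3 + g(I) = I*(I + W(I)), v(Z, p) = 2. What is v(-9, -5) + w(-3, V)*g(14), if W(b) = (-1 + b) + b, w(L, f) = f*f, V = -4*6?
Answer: 328898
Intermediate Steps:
V = -24
w(L, f) = f²
W(b) = -1 + 2*b
g(I) = -3 + I*(-1 + 3*I) (g(I) = -3 + I*(I + (-1 + 2*I)) = -3 + I*(-1 + 3*I))
v(-9, -5) + w(-3, V)*g(14) = 2 + (-24)²*(-3 - 1*14 + 3*14²) = 2 + 576*(-3 - 14 + 3*196) = 2 + 576*(-3 - 14 + 588) = 2 + 576*571 = 2 + 328896 = 328898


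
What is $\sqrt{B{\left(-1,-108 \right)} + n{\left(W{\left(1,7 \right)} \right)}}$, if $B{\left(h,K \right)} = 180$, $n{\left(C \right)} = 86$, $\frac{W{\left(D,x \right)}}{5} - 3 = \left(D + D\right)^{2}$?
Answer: $\sqrt{266} \approx 16.31$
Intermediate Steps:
$W{\left(D,x \right)} = 15 + 20 D^{2}$ ($W{\left(D,x \right)} = 15 + 5 \left(D + D\right)^{2} = 15 + 5 \left(2 D\right)^{2} = 15 + 5 \cdot 4 D^{2} = 15 + 20 D^{2}$)
$\sqrt{B{\left(-1,-108 \right)} + n{\left(W{\left(1,7 \right)} \right)}} = \sqrt{180 + 86} = \sqrt{266}$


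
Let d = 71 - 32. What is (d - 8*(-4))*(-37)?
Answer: -2627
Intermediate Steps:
d = 39
(d - 8*(-4))*(-37) = (39 - 8*(-4))*(-37) = (39 + 32)*(-37) = 71*(-37) = -2627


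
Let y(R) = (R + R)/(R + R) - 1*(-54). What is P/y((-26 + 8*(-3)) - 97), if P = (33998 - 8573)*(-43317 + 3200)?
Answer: -18544995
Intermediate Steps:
P = -1019974725 (P = 25425*(-40117) = -1019974725)
y(R) = 55 (y(R) = (2*R)/((2*R)) + 54 = (2*R)*(1/(2*R)) + 54 = 1 + 54 = 55)
P/y((-26 + 8*(-3)) - 97) = -1019974725/55 = -1019974725*1/55 = -18544995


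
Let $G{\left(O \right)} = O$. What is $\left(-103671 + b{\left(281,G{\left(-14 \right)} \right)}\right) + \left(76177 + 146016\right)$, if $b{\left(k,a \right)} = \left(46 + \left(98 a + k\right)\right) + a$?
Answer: $117463$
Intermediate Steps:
$b{\left(k,a \right)} = 46 + k + 99 a$ ($b{\left(k,a \right)} = \left(46 + \left(k + 98 a\right)\right) + a = \left(46 + k + 98 a\right) + a = 46 + k + 99 a$)
$\left(-103671 + b{\left(281,G{\left(-14 \right)} \right)}\right) + \left(76177 + 146016\right) = \left(-103671 + \left(46 + 281 + 99 \left(-14\right)\right)\right) + \left(76177 + 146016\right) = \left(-103671 + \left(46 + 281 - 1386\right)\right) + 222193 = \left(-103671 - 1059\right) + 222193 = -104730 + 222193 = 117463$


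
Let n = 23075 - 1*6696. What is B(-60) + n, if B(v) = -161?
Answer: 16218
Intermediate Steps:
n = 16379 (n = 23075 - 6696 = 16379)
B(-60) + n = -161 + 16379 = 16218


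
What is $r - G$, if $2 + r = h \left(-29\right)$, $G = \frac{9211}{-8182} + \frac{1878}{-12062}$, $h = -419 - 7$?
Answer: $\frac{609580604423}{49345642} \approx 12353.0$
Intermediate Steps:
$h = -426$
$G = - \frac{63234439}{49345642}$ ($G = 9211 \left(- \frac{1}{8182}\right) + 1878 \left(- \frac{1}{12062}\right) = - \frac{9211}{8182} - \frac{939}{6031} = - \frac{63234439}{49345642} \approx -1.2815$)
$r = 12352$ ($r = -2 - -12354 = -2 + 12354 = 12352$)
$r - G = 12352 - - \frac{63234439}{49345642} = 12352 + \frac{63234439}{49345642} = \frac{609580604423}{49345642}$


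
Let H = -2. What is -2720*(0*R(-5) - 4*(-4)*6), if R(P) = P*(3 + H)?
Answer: -261120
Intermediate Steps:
R(P) = P (R(P) = P*(3 - 2) = P*1 = P)
-2720*(0*R(-5) - 4*(-4)*6) = -2720*(0*(-5) - 4*(-4)*6) = -2720*(0 + 16*6) = -2720*(0 + 96) = -2720*96 = -261120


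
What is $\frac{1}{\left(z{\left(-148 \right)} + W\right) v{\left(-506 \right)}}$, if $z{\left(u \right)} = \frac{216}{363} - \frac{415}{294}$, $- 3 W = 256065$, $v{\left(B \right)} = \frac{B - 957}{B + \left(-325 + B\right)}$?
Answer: $- \frac{617694}{57692508523} \approx -1.0707 \cdot 10^{-5}$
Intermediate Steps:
$v{\left(B \right)} = \frac{-957 + B}{-325 + 2 B}$
$W = -85355$ ($W = \left(- \frac{1}{3}\right) 256065 = -85355$)
$z{\left(u \right)} = - \frac{29047}{35574}$ ($z{\left(u \right)} = 216 \cdot \frac{1}{363} - \frac{415}{294} = \frac{72}{121} - \frac{415}{294} = - \frac{29047}{35574}$)
$\frac{1}{\left(z{\left(-148 \right)} + W\right) v{\left(-506 \right)}} = \frac{1}{\left(- \frac{29047}{35574} - 85355\right) \frac{-957 - 506}{-325 + 2 \left(-506\right)}} = \frac{1}{\left(- \frac{3036447817}{35574}\right) \frac{1}{-325 - 1012} \left(-1463\right)} = - \frac{35574}{3036447817 \frac{1}{-1337} \left(-1463\right)} = - \frac{35574}{3036447817 \left(\left(- \frac{1}{1337}\right) \left(-1463\right)\right)} = - \frac{35574}{3036447817 \cdot \frac{209}{191}} = \left(- \frac{35574}{3036447817}\right) \frac{191}{209} = - \frac{617694}{57692508523}$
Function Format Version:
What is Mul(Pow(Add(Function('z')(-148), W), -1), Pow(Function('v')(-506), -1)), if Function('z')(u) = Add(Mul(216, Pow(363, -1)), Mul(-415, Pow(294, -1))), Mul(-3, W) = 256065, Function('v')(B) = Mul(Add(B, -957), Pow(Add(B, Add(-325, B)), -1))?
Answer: Rational(-617694, 57692508523) ≈ -1.0707e-5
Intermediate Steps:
Function('v')(B) = Mul(Pow(Add(-325, Mul(2, B)), -1), Add(-957, B)) (Function('v')(B) = Mul(Add(-957, B), Pow(Add(-325, Mul(2, B)), -1)) = Mul(Pow(Add(-325, Mul(2, B)), -1), Add(-957, B)))
W = -85355 (W = Mul(Rational(-1, 3), 256065) = -85355)
Function('z')(u) = Rational(-29047, 35574) (Function('z')(u) = Add(Mul(216, Rational(1, 363)), Mul(-415, Rational(1, 294))) = Add(Rational(72, 121), Rational(-415, 294)) = Rational(-29047, 35574))
Mul(Pow(Add(Function('z')(-148), W), -1), Pow(Function('v')(-506), -1)) = Mul(Pow(Add(Rational(-29047, 35574), -85355), -1), Pow(Mul(Pow(Add(-325, Mul(2, -506)), -1), Add(-957, -506)), -1)) = Mul(Pow(Rational(-3036447817, 35574), -1), Pow(Mul(Pow(Add(-325, -1012), -1), -1463), -1)) = Mul(Rational(-35574, 3036447817), Pow(Mul(Pow(-1337, -1), -1463), -1)) = Mul(Rational(-35574, 3036447817), Pow(Mul(Rational(-1, 1337), -1463), -1)) = Mul(Rational(-35574, 3036447817), Pow(Rational(209, 191), -1)) = Mul(Rational(-35574, 3036447817), Rational(191, 209)) = Rational(-617694, 57692508523)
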